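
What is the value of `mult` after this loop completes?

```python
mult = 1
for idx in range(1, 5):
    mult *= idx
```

4! = 24
`mult` takes the values: 1 → 2 → 6 → 24

Answer: 24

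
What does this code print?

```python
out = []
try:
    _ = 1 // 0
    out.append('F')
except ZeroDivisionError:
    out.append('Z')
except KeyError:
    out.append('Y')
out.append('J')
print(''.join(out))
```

Execution trace: 'Z' (except ZeroDivisionError) → 'J' (after the try/except). Output: ZJ

Answer: ZJ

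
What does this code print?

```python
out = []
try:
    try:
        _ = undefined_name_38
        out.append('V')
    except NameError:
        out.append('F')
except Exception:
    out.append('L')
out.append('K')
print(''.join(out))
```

Execution trace: 'F' (inner except NameError) → 'K' (after the try/except). Output: FK

Answer: FK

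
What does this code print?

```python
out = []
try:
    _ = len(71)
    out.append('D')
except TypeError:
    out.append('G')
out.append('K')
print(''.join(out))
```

Execution trace: 'G' (except TypeError) → 'K' (after the try/except). Output: GK

Answer: GK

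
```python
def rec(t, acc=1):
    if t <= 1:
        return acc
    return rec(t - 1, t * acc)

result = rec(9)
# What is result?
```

Accumulator trace (n, acc): (9, 1) -> (8, 9) -> (7, 72) -> (6, 504) -> (5, 3024) -> (4, 15120) -> (3, 60480) -> (2, 181440) -> (1, 362880) -> return 362880

Answer: 362880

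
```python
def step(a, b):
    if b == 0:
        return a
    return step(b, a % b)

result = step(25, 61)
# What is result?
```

step(25, 61) -> step(61, 25) -> step(25, 11) -> step(11, 3) -> step(3, 2) -> step(2, 1) -> step(1, 0) -> 1

Answer: 1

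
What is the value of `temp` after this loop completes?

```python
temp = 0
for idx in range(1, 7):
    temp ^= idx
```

XOR of 1 to 6
`temp` takes the values: 0 → 1 → 3 → 0 → 4 → 1 → 7

Answer: 7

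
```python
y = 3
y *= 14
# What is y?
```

Trace:
`y = 3` → y = 3
`y *= 14` → y = 42
So y = 42

Answer: 42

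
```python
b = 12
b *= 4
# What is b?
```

Trace:
`b = 12` → b = 12
`b *= 4` → b = 48
So b = 48

Answer: 48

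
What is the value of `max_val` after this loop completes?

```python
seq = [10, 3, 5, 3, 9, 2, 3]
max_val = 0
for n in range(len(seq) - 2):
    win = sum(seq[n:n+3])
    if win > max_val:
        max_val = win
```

Max sum of 3-element window in [10, 3, 5, 3, 9, 2, 3]
`max_val` takes the values: 0 → 18

Answer: 18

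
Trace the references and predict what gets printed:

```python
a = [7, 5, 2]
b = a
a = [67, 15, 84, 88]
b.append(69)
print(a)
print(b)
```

Key concept: rebinding vs mutation: a is rebound to a new list, b still points at the original.
Step by step:
`a = [7, 5, 2]` → a = [7, 5, 2]
`b = a` → b = [7, 5, 2] (same object as a)
`a = [67, 15, 84, 88]` → a = [67, 15, 84, 88]
`b.append(69)` → b = [7, 5, 2, 69]
`print(a)` → prints [67, 15, 84, 88]
`print(b)` → prints [7, 5, 2, 69]

Answer:
[67, 15, 84, 88]
[7, 5, 2, 69]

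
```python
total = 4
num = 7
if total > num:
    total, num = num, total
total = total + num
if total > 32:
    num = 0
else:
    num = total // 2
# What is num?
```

Trace:
`total = 4` → total = 4
`num = 7` → num = 7
`if total > num: ...` → total > num is False → no variable changes
`total = total + num` → total = 11
`if total > 32: ...` → total > 32 is False, take else branch → num = 5
So num = 5

Answer: 5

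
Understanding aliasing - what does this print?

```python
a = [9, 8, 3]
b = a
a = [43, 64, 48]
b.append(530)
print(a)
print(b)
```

Key concept: rebinding vs mutation: a is rebound to a new list, b still points at the original.
Step by step:
`a = [9, 8, 3]` → a = [9, 8, 3]
`b = a` → b = [9, 8, 3] (same object as a)
`a = [43, 64, 48]` → a = [43, 64, 48]
`b.append(530)` → b = [9, 8, 3, 530]
`print(a)` → prints [43, 64, 48]
`print(b)` → prints [9, 8, 3, 530]

Answer:
[43, 64, 48]
[9, 8, 3, 530]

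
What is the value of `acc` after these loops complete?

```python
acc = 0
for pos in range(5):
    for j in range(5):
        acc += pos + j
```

Sum of all pos+j for pos,j in 5x5
`acc` takes the values: 0 → 1 → 3 → 6 → 10 → 11 → 13 → 16 → 20 → 25 → 27 → 30 → 34 → 39 → 45 → 48 → 52 → 57 → 63 → 70 → 74 → 79 → 85 → 92 → 100

Answer: 100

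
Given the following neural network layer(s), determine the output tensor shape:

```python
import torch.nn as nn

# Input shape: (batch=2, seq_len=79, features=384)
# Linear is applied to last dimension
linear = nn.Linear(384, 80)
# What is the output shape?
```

Input: (2, 79, 384) -> Output: (2, 79, 80)

Answer: (2, 79, 80)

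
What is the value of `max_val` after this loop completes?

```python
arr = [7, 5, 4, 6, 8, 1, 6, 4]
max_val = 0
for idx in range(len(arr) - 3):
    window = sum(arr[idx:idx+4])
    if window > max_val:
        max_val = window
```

Max sum of 4-element window in [7, 5, 4, 6, 8, 1, 6, 4]
`max_val` takes the values: 0 → 22 → 23

Answer: 23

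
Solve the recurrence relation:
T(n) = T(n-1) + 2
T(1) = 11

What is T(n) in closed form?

Unrolling: T(n) = T(1) + 2·(n-1) = 11 + 2(n-1) = 2n + 9.

Answer: T(n) = 2n + 9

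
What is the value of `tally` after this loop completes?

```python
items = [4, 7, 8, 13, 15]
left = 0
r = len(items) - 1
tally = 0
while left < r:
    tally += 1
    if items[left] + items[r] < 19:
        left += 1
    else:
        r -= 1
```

Steps to find pair summing to 19
`tally` takes the values: 0 → 1 → 2 → 3 → 4

Answer: 4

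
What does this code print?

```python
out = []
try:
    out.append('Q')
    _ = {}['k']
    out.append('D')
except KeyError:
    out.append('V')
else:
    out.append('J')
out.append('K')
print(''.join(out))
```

Execution trace: 'Q' (try body) → 'V' (except KeyError) → 'K' (after the try/except). Output: QVK

Answer: QVK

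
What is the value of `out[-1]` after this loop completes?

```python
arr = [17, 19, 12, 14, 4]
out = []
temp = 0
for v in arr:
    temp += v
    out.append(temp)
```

Cumulative sum ends at 66
`out` takes the values: [] → [17] → [17, 36] → [17, 36, 48] → [17, 36, 48, 62] → [17, 36, 48, 62, 66]
So `out[-1]` = 66

Answer: 66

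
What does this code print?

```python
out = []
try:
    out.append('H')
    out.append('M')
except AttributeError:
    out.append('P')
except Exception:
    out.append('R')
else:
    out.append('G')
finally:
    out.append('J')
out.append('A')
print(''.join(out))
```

Execution trace: 'H' (try body) → 'M' (try body, no exception) → 'G' (else) → 'J' (finally) → 'A' (after the try/except). Output: HMGJA

Answer: HMGJA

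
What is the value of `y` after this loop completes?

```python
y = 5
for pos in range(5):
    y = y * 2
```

Multiply by 2, 5 times: 5 * 2^5 = 160
`y` takes the values: 5 → 10 → 20 → 40 → 80 → 160

Answer: 160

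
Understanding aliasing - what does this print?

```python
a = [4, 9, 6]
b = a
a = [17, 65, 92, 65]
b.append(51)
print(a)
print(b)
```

Key concept: rebinding vs mutation: a is rebound to a new list, b still points at the original.
Step by step:
`a = [4, 9, 6]` → a = [4, 9, 6]
`b = a` → b = [4, 9, 6] (same object as a)
`a = [17, 65, 92, 65]` → a = [17, 65, 92, 65]
`b.append(51)` → b = [4, 9, 6, 51]
`print(a)` → prints [17, 65, 92, 65]
`print(b)` → prints [4, 9, 6, 51]

Answer:
[17, 65, 92, 65]
[4, 9, 6, 51]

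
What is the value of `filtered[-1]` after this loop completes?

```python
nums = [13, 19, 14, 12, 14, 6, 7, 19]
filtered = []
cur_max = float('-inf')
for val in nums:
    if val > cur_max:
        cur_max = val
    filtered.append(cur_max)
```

Running max ends at 19
`filtered` takes the values: [] → [13] → [13, 19] → [13, 19, 19] → [13, 19, 19, 19] → [13, 19, 19, 19, 19] → [13, 19, 19, 19, 19, 19] → [13, 19, 19, 19, 19, 19, 19] → [13, 19, 19, 19, 19, 19, 19, 19]
So `filtered[-1]` = 19

Answer: 19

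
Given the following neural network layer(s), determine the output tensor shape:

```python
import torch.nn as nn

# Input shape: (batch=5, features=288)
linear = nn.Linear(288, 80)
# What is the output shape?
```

Input: (5, 288) -> Output: (5, 80)

Answer: (5, 80)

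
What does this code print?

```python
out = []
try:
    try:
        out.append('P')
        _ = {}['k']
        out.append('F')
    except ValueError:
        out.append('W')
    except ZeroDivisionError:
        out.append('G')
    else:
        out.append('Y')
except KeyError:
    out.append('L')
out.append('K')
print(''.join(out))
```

Execution trace: 'P' (inner try body) → 'L' (outer except KeyError) → 'K' (after the try/except). Output: PLK

Answer: PLK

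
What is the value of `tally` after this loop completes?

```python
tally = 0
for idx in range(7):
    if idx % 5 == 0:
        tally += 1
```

Count numbers divisible by 5 in range(7)
`tally` takes the values: 0 → 1 → 2

Answer: 2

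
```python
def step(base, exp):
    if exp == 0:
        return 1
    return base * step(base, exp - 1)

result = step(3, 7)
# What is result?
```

step(3, 7) = 3 * 3 * 3 * 3 * 3 * 3 * 3 = 2187

Answer: 2187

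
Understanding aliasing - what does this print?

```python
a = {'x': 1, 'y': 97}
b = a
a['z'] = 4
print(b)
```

Key concept: dict aliasing.
Step by step:
`a = {'x': 1, 'y': 97}` → a = {'x': 1, 'y': 97}
`b = a` → b = {'x': 1, 'y': 97} (same object as a)
`a['z'] = 4` → a = {'x': 1, 'y': 97, 'z': 4} (same object as b); b = {'x': 1, 'y': 97, 'z': 4} (same object as a)
`print(b)` → prints {'x': 1, 'y': 97, 'z': 4}

Answer: {'x': 1, 'y': 97, 'z': 4}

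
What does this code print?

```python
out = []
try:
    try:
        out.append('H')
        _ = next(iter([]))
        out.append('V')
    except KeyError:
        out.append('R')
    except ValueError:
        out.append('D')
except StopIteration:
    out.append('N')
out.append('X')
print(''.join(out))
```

Execution trace: 'H' (inner try body) → 'N' (outer except StopIteration) → 'X' (after the try/except). Output: HNX

Answer: HNX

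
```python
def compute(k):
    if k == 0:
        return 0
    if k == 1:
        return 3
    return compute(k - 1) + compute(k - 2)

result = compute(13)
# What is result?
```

Build up from base cases: compute(0)=0, compute(1)=3, compute(2)=3, compute(3)=6, compute(4)=9, compute(5)=15, compute(6)=24, ..., compute(13)=699

Answer: 699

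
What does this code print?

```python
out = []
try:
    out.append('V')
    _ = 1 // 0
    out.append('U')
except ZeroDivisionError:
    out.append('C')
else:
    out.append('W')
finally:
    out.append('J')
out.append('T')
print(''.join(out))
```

Execution trace: 'V' (try body) → 'C' (except ZeroDivisionError) → 'J' (finally) → 'T' (after the try/except). Output: VCJT

Answer: VCJT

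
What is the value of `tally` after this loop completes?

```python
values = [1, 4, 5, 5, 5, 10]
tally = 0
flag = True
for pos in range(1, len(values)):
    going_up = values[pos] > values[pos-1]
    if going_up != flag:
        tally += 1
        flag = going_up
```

Count direction changes in [1, 4, 5, 5, 5, 10]
`tally` takes the values: 0 → 1 → 2

Answer: 2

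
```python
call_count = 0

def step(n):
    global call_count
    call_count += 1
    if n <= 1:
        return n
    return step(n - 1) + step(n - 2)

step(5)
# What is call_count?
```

Calls(n) = 1 + Calls(n-1) + Calls(n-2); Calls(0)=Calls(1)=1. For n=5 this gives 15.

Answer: 15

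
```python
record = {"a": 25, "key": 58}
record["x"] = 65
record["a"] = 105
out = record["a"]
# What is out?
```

Trace:
`record = {"a": 25, "key": 58}` → record = {'a': 25, 'key': 58}
`record["x"] = 65` → record = {'a': 25, 'key': 58, 'x': 65}
`record["a"] = 105` → record = {'a': 105, 'key': 58, 'x': 65}
`out = record["a"]` → out = 105
So out = 105

Answer: 105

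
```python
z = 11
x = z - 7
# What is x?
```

Trace:
`z = 11` → z = 11
`x = z - 7` → x = 4
So x = 4

Answer: 4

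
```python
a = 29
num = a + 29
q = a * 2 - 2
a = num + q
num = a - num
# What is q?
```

Trace:
`a = 29` → a = 29
`num = a + 29` → num = 58
`q = a * 2 - 2` → q = 56
`a = num + q` → a = 114
`num = a - num` → num = 56
So q = 56

Answer: 56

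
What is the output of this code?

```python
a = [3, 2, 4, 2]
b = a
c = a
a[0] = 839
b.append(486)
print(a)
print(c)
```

Key concept: multiple aliases.
Step by step:
`a = [3, 2, 4, 2]` → a = [3, 2, 4, 2]
`b = a` → b = [3, 2, 4, 2] (same object as a)
`c = a` → c = [3, 2, 4, 2] (same object as a, b)
`a[0] = 839` → a = [839, 2, 4, 2] (same object as b, c); b = [839, 2, 4, 2] (same object as a, c); c = [839, 2, 4, 2] (same object as a, b)
`b.append(486)` → a = [839, 2, 4, 2, 486] (same object as b, c); b = [839, 2, 4, 2, 486] (same object as a, c); c = [839, 2, 4, 2, 486] (same object as a, b)
`print(a)` → prints [839, 2, 4, 2, 486]
`print(c)` → prints [839, 2, 4, 2, 486]

Answer:
[839, 2, 4, 2, 486]
[839, 2, 4, 2, 486]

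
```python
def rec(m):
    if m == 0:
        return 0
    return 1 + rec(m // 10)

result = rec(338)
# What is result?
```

Count of digits of 338: 3

Answer: 3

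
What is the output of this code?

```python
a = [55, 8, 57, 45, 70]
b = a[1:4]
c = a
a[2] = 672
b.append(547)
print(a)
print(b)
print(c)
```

Key concept: slice vs alias.
Step by step:
`a = [55, 8, 57, 45, 70]` → a = [55, 8, 57, 45, 70]
`b = a[1:4]` → b = [8, 57, 45]
`c = a` → c = [55, 8, 57, 45, 70] (same object as a)
`a[2] = 672` → a = [55, 8, 672, 45, 70] (same object as c); c = [55, 8, 672, 45, 70] (same object as a)
`b.append(547)` → b = [8, 57, 45, 547]
`print(a)` → prints [55, 8, 672, 45, 70]
`print(b)` → prints [8, 57, 45, 547]
`print(c)` → prints [55, 8, 672, 45, 70]

Answer:
[55, 8, 672, 45, 70]
[8, 57, 45, 547]
[55, 8, 672, 45, 70]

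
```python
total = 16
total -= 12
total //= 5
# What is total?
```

Trace:
`total = 16` → total = 16
`total -= 12` → total = 4
`total //= 5` → total = 0
So total = 0

Answer: 0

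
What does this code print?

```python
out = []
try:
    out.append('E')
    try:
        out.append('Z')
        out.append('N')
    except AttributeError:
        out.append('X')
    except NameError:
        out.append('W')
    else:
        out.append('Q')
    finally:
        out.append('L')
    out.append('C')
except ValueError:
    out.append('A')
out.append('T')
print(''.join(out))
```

Execution trace: 'E' (try body) → 'Z' (inner try body) → 'N' (inner try body, no exception) → 'Q' (inner else) → 'L' (inner finally) → 'C' (try body, no exception) → 'T' (after the try/except). Output: EZNQLCT

Answer: EZNQLCT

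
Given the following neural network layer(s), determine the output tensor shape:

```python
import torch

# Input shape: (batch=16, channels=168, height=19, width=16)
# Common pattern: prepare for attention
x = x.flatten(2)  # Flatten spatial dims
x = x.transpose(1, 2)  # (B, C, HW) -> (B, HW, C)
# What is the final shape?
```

Input: (16, 168, 19, 16) -> after flatten(2): (16, 168, 304) -> Output: (16, 304, 168)

Answer: (16, 304, 168)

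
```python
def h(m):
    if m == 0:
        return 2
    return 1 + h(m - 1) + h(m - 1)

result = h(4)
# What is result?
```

h(m) = 1 + 2·h(m-1), h(0)=2. Closed form: (2+1)·2^4 - 1 = 47.

Answer: 47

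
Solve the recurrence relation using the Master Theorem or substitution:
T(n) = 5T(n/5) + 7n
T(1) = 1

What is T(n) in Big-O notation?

By Master Theorem: a=5, b=5, f(n)=7n. Since log_5(5) = 1 and f(n) = Θ(n^1), Case 2 applies. T(n) = O(n log n).

Answer: O(n log n)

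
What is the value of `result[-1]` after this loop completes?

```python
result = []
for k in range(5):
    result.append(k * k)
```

Last element of squares 0 to 4
`result` takes the values: [] → [0] → [0, 1] → [0, 1, 4] → [0, 1, 4, 9] → [0, 1, 4, 9, 16]
So `result[-1]` = 16

Answer: 16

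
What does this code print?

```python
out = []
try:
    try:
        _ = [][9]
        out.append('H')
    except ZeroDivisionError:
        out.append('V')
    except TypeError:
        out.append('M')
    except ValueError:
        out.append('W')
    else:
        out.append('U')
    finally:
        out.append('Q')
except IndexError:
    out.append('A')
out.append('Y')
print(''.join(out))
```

Execution trace: 'Q' (inner finally) → 'A' (outer except IndexError) → 'Y' (after the try/except). Output: QAY

Answer: QAY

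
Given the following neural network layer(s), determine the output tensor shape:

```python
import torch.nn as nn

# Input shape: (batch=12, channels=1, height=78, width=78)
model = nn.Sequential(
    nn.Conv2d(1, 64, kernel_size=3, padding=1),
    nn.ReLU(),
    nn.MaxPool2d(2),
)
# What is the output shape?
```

Input: (12, 1, 78, 78) -> after Conv2d: (12, 64, 78, 78) -> after ReLU: (12, 64, 78, 78) -> Output: (12, 64, 39, 39)

Answer: (12, 64, 39, 39)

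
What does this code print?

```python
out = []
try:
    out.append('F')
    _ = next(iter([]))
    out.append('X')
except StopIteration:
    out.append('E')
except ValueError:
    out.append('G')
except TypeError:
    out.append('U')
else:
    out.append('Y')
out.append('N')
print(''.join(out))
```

Execution trace: 'F' (try body) → 'E' (except StopIteration) → 'N' (after the try/except). Output: FEN

Answer: FEN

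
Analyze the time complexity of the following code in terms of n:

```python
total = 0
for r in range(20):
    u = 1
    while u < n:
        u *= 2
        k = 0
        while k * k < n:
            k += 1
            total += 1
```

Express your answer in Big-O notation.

Each loop level contributes: 1 × log n × √n. Multiplying the contributions gives O(√n log n).

Answer: O(√n log n)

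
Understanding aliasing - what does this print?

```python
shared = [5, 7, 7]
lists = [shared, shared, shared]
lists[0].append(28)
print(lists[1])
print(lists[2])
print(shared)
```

Key concept: list of same reference.
Step by step:
`shared = [5, 7, 7]` → shared = [5, 7, 7]
`lists = [shared, shared, shared]` → lists = [[5, 7, 7], [5, 7, 7], [5, 7, 7]]
`lists[0].append(28)` → shared = [5, 7, 7, 28]; lists = [[5, 7, 7, 28], [5, 7, 7, 28], [5, 7, 7, 28]]
`print(lists[1])` → prints [5, 7, 7, 28]
`print(lists[2])` → prints [5, 7, 7, 28]
`print(shared)` → prints [5, 7, 7, 28]

Answer:
[5, 7, 7, 28]
[5, 7, 7, 28]
[5, 7, 7, 28]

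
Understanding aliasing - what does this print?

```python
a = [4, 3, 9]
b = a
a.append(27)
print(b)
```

Key concept: basic list aliasing.
Step by step:
`a = [4, 3, 9]` → a = [4, 3, 9]
`b = a` → b = [4, 3, 9] (same object as a)
`a.append(27)` → a = [4, 3, 9, 27] (same object as b); b = [4, 3, 9, 27] (same object as a)
`print(b)` → prints [4, 3, 9, 27]

Answer: [4, 3, 9, 27]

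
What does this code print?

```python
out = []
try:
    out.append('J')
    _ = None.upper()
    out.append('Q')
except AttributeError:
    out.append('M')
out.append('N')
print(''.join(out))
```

Execution trace: 'J' (try body) → 'M' (except AttributeError) → 'N' (after the try/except). Output: JMN

Answer: JMN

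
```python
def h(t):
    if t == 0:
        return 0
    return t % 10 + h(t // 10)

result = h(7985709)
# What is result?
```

Sum of digits of 7985709: 9 + 0 + 7 + 5 + 8 + 9 + 7 = 45

Answer: 45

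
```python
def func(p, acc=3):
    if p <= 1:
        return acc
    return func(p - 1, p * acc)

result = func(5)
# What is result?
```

Accumulator trace (n, acc): (5, 3) -> (4, 15) -> (3, 60) -> (2, 180) -> (1, 360) -> return 360

Answer: 360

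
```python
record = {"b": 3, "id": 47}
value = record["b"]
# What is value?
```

Trace:
`record = {"b": 3, "id": 47}` → record = {'b': 3, 'id': 47}
`value = record["b"]` → value = 3
So value = 3

Answer: 3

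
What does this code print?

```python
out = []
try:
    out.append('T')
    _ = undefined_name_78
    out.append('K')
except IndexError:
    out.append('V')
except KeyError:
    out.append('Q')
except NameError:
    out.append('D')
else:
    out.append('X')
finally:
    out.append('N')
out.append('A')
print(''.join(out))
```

Execution trace: 'T' (try body) → 'D' (except NameError) → 'N' (finally) → 'A' (after the try/except). Output: TDNA

Answer: TDNA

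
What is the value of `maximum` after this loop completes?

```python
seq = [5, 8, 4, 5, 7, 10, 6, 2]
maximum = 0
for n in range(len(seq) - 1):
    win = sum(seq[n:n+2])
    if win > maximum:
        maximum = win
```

Max sum of 2-element window in [5, 8, 4, 5, 7, 10, 6, 2]
`maximum` takes the values: 0 → 13 → 17

Answer: 17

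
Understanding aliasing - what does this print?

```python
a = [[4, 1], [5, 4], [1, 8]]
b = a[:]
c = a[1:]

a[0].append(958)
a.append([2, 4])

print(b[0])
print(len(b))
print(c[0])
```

Key concept: slice with nested mutation.
Step by step:
`a = [[4, 1], [5, 4], [1, 8]]` → a = [[4, 1], [5, 4], [1, 8]]
`b = a[:]` → b = [[4, 1], [5, 4], [1, 8]]
`c = a[1:]` → c = [[5, 4], [1, 8]]
`a[0].append(958)` → a = [[4, 1, 958], [5, 4], [1, 8]]; b = [[4, 1, 958], [5, 4], [1, 8]]
`a.append([2, 4])` → a = [[4, 1, 958], [5, 4], [1, 8], [2, 4]]
`print(b[0])` → prints [4, 1, 958]
`print(len(b))` → prints 3
`print(c[0])` → prints [5, 4]

Answer:
[4, 1, 958]
3
[5, 4]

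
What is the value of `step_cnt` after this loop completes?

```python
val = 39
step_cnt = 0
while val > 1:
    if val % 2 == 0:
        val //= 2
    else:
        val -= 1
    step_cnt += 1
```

Steps to reduce 39 to 1
`step_cnt` takes the values: 0 → 1 → 2 → 3 → 4 → 5 → 6 → 7 → 8

Answer: 8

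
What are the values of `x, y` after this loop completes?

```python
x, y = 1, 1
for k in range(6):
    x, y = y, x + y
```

Fibonacci: after 6 iterations
`x, y` takes the values: (1, 1) → (1, 2) → (2, 3) → (3, 5) → (5, 8) → (8, 13) → (13, 21)

Answer: 13, 21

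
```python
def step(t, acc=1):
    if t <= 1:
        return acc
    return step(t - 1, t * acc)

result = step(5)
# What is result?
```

Accumulator trace (n, acc): (5, 1) -> (4, 5) -> (3, 20) -> (2, 60) -> (1, 120) -> return 120

Answer: 120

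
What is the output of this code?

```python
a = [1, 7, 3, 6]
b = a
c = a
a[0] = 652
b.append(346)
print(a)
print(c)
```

Key concept: multiple aliases.
Step by step:
`a = [1, 7, 3, 6]` → a = [1, 7, 3, 6]
`b = a` → b = [1, 7, 3, 6] (same object as a)
`c = a` → c = [1, 7, 3, 6] (same object as a, b)
`a[0] = 652` → a = [652, 7, 3, 6] (same object as b, c); b = [652, 7, 3, 6] (same object as a, c); c = [652, 7, 3, 6] (same object as a, b)
`b.append(346)` → a = [652, 7, 3, 6, 346] (same object as b, c); b = [652, 7, 3, 6, 346] (same object as a, c); c = [652, 7, 3, 6, 346] (same object as a, b)
`print(a)` → prints [652, 7, 3, 6, 346]
`print(c)` → prints [652, 7, 3, 6, 346]

Answer:
[652, 7, 3, 6, 346]
[652, 7, 3, 6, 346]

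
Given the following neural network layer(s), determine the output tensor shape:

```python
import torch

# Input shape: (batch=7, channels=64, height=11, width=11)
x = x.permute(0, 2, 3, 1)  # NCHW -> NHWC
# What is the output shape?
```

Input: (7, 64, 11, 11) -> Output: (7, 11, 11, 64)

Answer: (7, 11, 11, 64)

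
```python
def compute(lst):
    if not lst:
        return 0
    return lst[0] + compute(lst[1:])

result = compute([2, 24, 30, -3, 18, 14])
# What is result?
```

2 + 24 + 30 + (-3) + 18 + 14 + 0 = 85

Answer: 85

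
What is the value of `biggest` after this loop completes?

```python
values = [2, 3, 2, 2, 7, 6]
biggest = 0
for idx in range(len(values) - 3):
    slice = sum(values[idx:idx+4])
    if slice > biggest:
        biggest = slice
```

Max sum of 4-element window in [2, 3, 2, 2, 7, 6]
`biggest` takes the values: 0 → 9 → 14 → 17

Answer: 17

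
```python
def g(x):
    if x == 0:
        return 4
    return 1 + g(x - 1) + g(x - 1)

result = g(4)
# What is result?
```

g(x) = 1 + 2·g(x-1), g(0)=4. Closed form: (4+1)·2^4 - 1 = 79.

Answer: 79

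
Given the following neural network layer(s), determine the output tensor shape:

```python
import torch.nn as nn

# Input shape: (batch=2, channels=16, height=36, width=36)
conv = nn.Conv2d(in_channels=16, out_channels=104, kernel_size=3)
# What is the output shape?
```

Input: (2, 16, 36, 36) -> Output: (2, 104, 34, 34)

Answer: (2, 104, 34, 34)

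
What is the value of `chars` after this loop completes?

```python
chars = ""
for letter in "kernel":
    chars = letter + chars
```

Reverse 'kernel'
`chars` takes the values: "" → "k" → "ek" → "rek" → "nrek" → "enrek" → "lenrek"

Answer: "lenrek"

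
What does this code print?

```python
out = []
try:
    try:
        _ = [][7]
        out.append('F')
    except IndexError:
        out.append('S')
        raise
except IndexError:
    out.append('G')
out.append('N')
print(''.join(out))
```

Execution trace: 'S' (inner except IndexError) → 'G' (outer except IndexError) → 'N' (after the try/except). Output: SGN

Answer: SGN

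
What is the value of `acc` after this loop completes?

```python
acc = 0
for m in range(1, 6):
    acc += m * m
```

Sum of squares 1² to 5² = 55
`acc` takes the values: 0 → 1 → 5 → 14 → 30 → 55

Answer: 55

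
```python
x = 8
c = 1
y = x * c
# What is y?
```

Trace:
`x = 8` → x = 8
`c = 1` → c = 1
`y = x * c` → y = 8
So y = 8

Answer: 8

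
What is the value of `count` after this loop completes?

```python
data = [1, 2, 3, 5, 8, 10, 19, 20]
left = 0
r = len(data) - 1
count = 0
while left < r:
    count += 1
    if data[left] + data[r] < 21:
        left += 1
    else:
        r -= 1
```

Steps to find pair summing to 21
`count` takes the values: 0 → 1 → 2 → 3 → 4 → 5 → 6 → 7

Answer: 7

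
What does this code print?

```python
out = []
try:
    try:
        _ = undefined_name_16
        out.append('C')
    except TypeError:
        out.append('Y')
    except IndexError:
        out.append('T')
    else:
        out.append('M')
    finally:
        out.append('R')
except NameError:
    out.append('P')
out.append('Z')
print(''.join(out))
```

Execution trace: 'R' (inner finally) → 'P' (outer except NameError) → 'Z' (after the try/except). Output: RPZ

Answer: RPZ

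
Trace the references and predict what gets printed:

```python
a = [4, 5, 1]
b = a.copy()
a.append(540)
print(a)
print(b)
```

Key concept: list.copy() creates independent copy.
Step by step:
`a = [4, 5, 1]` → a = [4, 5, 1]
`b = a.copy()` → b = [4, 5, 1]
`a.append(540)` → a = [4, 5, 1, 540]
`print(a)` → prints [4, 5, 1, 540]
`print(b)` → prints [4, 5, 1]

Answer:
[4, 5, 1, 540]
[4, 5, 1]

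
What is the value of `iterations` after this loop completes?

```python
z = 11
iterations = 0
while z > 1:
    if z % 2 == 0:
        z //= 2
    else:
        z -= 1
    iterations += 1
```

Steps to reduce 11 to 1
`iterations` takes the values: 0 → 1 → 2 → 3 → 4 → 5

Answer: 5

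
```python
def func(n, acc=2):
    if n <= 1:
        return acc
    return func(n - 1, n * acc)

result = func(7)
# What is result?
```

Accumulator trace (n, acc): (7, 2) -> (6, 14) -> (5, 84) -> (4, 420) -> (3, 1680) -> (2, 5040) -> (1, 10080) -> return 10080

Answer: 10080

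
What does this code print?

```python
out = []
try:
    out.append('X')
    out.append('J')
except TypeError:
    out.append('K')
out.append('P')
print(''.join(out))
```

Execution trace: 'X' (try body) → 'J' (try body, no exception) → 'P' (after the try/except). Output: XJP

Answer: XJP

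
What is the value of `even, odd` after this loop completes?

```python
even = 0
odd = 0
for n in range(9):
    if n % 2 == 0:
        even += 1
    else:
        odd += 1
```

Count evens and odds in range(9)
`even, odd` takes the values: (0, 0) → (1, 0) → (1, 1) → (2, 1) → (2, 2) → (3, 2) → (3, 3) → (4, 3) → (4, 4) → (5, 4)

Answer: 5, 4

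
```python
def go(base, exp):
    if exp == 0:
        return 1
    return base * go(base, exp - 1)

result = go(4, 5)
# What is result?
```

go(4, 5) = 4 * 4 * 4 * 4 * 4 = 1024

Answer: 1024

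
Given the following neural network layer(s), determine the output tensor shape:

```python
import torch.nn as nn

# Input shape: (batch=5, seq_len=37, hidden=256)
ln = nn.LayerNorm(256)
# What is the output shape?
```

Input: (5, 37, 256) -> Output: (5, 37, 256)

Answer: (5, 37, 256)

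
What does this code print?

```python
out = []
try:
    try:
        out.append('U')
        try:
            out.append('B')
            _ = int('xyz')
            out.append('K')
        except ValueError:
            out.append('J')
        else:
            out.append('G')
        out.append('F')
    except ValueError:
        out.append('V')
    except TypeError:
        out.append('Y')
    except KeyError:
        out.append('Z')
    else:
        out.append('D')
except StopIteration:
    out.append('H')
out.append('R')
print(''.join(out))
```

Execution trace: 'U' (try body) → 'B' (inner try body) → 'J' (inner except ValueError) → 'F' (try body, no exception) → 'D' (else) → 'R' (after the try/except). Output: UBJFDR

Answer: UBJFDR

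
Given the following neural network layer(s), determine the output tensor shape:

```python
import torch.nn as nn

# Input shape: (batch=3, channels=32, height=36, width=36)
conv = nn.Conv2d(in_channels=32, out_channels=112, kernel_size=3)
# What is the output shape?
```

Input: (3, 32, 36, 36) -> Output: (3, 112, 34, 34)

Answer: (3, 112, 34, 34)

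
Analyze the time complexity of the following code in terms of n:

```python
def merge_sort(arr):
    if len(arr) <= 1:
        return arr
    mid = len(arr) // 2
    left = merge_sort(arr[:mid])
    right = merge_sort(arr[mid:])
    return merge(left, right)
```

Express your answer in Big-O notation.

This is Merge sort. Time complexity: O(n log n).

Answer: O(n log n)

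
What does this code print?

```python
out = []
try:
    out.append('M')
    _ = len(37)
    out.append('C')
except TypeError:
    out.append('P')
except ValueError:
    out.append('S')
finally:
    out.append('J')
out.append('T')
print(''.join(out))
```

Execution trace: 'M' (try body) → 'P' (except TypeError) → 'J' (finally) → 'T' (after the try/except). Output: MPJT

Answer: MPJT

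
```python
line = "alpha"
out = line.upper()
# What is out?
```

Trace:
`line = "alpha"` → line = 'alpha'
`out = line.upper()` → out = 'ALPHA'
So out = 'ALPHA'

Answer: 'ALPHA'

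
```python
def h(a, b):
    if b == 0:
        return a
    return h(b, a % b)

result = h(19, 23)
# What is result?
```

h(19, 23) -> h(23, 19) -> h(19, 4) -> h(4, 3) -> h(3, 1) -> h(1, 0) -> 1

Answer: 1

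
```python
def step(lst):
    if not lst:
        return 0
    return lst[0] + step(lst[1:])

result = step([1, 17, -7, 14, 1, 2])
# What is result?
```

1 + 17 + (-7) + 14 + 1 + 2 + 0 = 28

Answer: 28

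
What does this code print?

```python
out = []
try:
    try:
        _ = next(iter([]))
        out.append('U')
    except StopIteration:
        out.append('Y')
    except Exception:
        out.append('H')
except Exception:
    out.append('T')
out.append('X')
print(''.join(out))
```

Execution trace: 'Y' (inner except StopIteration) → 'X' (after the try/except). Output: YX

Answer: YX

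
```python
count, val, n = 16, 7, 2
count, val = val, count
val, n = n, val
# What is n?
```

Trace:
`count, val, n = 16, 7, 2` → count = 16; val = 7; n = 2
`count, val = val, count` → count = 7; val = 16
`val, n = n, val` → val = 2; n = 16
So n = 16

Answer: 16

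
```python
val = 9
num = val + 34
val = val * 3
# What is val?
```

Trace:
`val = 9` → val = 9
`num = val + 34` → num = 43
`val = val * 3` → val = 27
So val = 27

Answer: 27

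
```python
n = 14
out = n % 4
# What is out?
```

Trace:
`n = 14` → n = 14
`out = n % 4` → out = 2
So out = 2

Answer: 2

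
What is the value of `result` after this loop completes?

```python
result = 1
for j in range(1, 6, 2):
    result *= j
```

Product of 1, 3, 5, ... up to 5
`result` takes the values: 1 → 3 → 15

Answer: 15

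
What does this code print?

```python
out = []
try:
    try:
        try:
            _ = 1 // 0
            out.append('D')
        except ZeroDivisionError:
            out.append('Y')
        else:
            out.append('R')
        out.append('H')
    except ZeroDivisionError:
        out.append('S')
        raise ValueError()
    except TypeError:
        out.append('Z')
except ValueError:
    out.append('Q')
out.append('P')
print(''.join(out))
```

Execution trace: 'Y' (inner except ZeroDivisionError) → 'H' (try body, no exception) → 'P' (after the try/except). Output: YHP

Answer: YHP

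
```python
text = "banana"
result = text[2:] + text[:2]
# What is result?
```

Trace:
`text = "banana"` → text = 'banana'
`result = text[2:] + text[:2]` → result = 'nanaba'
So result = 'nanaba'

Answer: 'nanaba'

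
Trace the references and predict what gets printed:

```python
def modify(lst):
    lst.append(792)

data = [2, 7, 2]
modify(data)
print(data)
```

Key concept: function modifies passed list.
Step by step:
`data = [2, 7, 2]` → data = [2, 7, 2]
`modify(data)` → data = [2, 7, 2, 792]
`print(data)` → prints [2, 7, 2, 792]

Answer: [2, 7, 2, 792]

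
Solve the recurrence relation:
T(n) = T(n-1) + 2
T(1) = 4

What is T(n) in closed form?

Unrolling: T(n) = T(1) + 2·(n-1) = 4 + 2(n-1) = 2n + 2.

Answer: T(n) = 2n + 2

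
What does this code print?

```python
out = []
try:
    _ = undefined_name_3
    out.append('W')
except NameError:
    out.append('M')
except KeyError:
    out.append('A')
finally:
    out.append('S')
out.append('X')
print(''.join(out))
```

Execution trace: 'M' (except NameError) → 'S' (finally) → 'X' (after the try/except). Output: MSX

Answer: MSX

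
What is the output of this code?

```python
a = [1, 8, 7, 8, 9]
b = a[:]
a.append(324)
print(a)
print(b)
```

Key concept: slice [:] creates copy.
Step by step:
`a = [1, 8, 7, 8, 9]` → a = [1, 8, 7, 8, 9]
`b = a[:]` → b = [1, 8, 7, 8, 9]
`a.append(324)` → a = [1, 8, 7, 8, 9, 324]
`print(a)` → prints [1, 8, 7, 8, 9, 324]
`print(b)` → prints [1, 8, 7, 8, 9]

Answer:
[1, 8, 7, 8, 9, 324]
[1, 8, 7, 8, 9]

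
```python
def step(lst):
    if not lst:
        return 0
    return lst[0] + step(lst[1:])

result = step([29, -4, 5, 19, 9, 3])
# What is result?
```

29 + (-4) + 5 + 19 + 9 + 3 + 0 = 61

Answer: 61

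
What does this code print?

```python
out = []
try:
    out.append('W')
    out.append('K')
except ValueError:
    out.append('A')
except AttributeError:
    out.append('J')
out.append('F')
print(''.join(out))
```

Execution trace: 'W' (try body) → 'K' (try body, no exception) → 'F' (after the try/except). Output: WKF

Answer: WKF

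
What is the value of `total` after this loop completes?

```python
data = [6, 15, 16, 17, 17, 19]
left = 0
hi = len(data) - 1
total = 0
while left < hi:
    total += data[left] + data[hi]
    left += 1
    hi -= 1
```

Sum of pairs from ends
`total` takes the values: 0 → 25 → 57 → 90

Answer: 90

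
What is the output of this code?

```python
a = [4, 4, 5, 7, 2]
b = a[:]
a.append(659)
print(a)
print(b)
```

Key concept: slice [:] creates copy.
Step by step:
`a = [4, 4, 5, 7, 2]` → a = [4, 4, 5, 7, 2]
`b = a[:]` → b = [4, 4, 5, 7, 2]
`a.append(659)` → a = [4, 4, 5, 7, 2, 659]
`print(a)` → prints [4, 4, 5, 7, 2, 659]
`print(b)` → prints [4, 4, 5, 7, 2]

Answer:
[4, 4, 5, 7, 2, 659]
[4, 4, 5, 7, 2]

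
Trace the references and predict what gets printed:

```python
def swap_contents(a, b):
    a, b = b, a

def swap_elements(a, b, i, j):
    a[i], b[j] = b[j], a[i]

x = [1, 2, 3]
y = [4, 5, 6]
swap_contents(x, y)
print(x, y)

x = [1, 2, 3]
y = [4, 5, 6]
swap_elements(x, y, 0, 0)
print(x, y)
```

Key concept: parameter rebinding vs mutation.
Step by step:
`x = [1, 2, 3]` → x = [1, 2, 3]
`y = [4, 5, 6]` → y = [4, 5, 6]
`swap_contents(x, y)` → no visible change to tracked variables
`print(x, y)` → prints [1, 2, 3] [4, 5, 6]
`x = [1, 2, 3]` → x = [1, 2, 3]
`y = [4, 5, 6]` → y = [4, 5, 6]
`swap_elements(x, y, 0, 0)` → x = [4, 2, 3]; y = [1, 5, 6]
`print(x, y)` → prints [4, 2, 3] [1, 5, 6]

Answer:
[1, 2, 3] [4, 5, 6]
[4, 2, 3] [1, 5, 6]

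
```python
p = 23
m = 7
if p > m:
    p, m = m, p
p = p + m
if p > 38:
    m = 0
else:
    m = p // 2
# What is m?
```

Trace:
`p = 23` → p = 23
`m = 7` → m = 7
`if p > m: ...` → p > m is True → p = 7; m = 23
`p = p + m` → p = 30
`if p > 38: ...` → p > 38 is False, take else branch → m = 15
So m = 15

Answer: 15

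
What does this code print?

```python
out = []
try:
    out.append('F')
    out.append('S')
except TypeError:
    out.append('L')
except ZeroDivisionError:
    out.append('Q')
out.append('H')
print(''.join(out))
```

Execution trace: 'F' (try body) → 'S' (try body, no exception) → 'H' (after the try/except). Output: FSH

Answer: FSH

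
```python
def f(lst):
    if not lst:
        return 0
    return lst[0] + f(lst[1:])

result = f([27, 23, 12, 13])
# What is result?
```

27 + 23 + 12 + 13 + 0 = 75

Answer: 75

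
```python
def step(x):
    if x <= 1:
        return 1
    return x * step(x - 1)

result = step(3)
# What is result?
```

step(3) = 3 * 2 * 1 = 6

Answer: 6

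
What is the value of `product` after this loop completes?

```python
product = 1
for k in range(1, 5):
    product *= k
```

4! = 24
`product` takes the values: 1 → 2 → 6 → 24

Answer: 24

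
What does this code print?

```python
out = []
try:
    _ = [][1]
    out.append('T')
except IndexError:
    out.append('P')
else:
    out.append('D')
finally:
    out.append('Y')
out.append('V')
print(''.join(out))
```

Execution trace: 'P' (except IndexError) → 'Y' (finally) → 'V' (after the try/except). Output: PYV

Answer: PYV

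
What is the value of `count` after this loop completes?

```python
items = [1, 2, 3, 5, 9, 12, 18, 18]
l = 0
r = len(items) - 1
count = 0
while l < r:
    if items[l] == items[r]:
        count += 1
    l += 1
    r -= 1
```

Count matching pairs from ends
`count` takes the values: 0

Answer: 0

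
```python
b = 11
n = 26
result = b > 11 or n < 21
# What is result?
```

Trace:
`b = 11` → b = 11
`n = 26` → n = 26
`result = b > 11 or n < 21` → result = False
So result = False

Answer: False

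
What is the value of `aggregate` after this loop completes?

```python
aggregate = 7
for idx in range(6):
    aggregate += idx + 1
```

Start at 7, add 1 to 6 = 28
`aggregate` takes the values: 7 → 8 → 10 → 13 → 17 → 22 → 28

Answer: 28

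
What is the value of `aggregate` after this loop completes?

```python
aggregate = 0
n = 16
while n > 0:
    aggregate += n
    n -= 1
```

Sum 16 down to 1
`aggregate` takes the values: 0 → 16 → 31 → 45 → 58 → 70 → 81 → 91 → 100 → 108 → 115 → 121 → 126 → 130 → 133 → 135 → 136

Answer: 136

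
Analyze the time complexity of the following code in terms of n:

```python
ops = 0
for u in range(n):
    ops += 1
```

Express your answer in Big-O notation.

Each loop level contributes: n. Multiplying the contributions gives O(n).

Answer: O(n)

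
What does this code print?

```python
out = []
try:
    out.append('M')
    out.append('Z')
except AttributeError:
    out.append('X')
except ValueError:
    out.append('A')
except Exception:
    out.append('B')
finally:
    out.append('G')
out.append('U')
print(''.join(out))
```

Execution trace: 'M' (try body) → 'Z' (try body, no exception) → 'G' (finally) → 'U' (after the try/except). Output: MZGU

Answer: MZGU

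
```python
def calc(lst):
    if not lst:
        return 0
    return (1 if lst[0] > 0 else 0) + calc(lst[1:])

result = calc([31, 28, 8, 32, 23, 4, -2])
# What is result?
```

Count of positive elements in [31, 28, 8, 32, 23, 4, -2] = 6

Answer: 6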